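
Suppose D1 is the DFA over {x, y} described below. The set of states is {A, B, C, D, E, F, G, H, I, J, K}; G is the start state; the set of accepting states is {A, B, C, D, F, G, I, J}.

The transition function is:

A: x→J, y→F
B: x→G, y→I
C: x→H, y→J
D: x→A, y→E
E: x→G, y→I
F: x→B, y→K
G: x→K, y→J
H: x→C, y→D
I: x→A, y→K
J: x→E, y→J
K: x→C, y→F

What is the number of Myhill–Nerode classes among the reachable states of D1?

4

Every state is reachable, so we keep all 11.
Start with accepting vs non-accepting: {A,B,C,D,F,G,I,J} | {E,H,K}.
On input x, block {A,B,C,D,F,G,I,J} splits into {A,B,D,F,I} and {C,G,J}.
Split {A,B,D,F,I} by δ(·,x) → {D,F,I} and {A,B}.
The partition is now stable with 4 blocks: {D,F,I} | {E,H,K} | {C,G,J} | {A,B}.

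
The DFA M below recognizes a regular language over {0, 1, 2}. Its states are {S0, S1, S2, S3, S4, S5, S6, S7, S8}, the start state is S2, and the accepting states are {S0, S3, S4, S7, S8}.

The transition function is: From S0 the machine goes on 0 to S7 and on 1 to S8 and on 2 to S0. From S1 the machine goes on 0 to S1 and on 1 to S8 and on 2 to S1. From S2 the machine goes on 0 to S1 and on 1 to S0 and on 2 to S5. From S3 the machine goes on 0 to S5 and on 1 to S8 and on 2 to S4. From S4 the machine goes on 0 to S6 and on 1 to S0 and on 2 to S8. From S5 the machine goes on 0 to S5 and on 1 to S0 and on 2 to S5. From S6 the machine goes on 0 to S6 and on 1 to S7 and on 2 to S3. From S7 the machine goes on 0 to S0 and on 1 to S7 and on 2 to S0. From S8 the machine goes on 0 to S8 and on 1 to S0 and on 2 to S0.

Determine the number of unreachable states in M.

No path from S2 leads to S3, S4, S6; the other 6 states are all reachable.

3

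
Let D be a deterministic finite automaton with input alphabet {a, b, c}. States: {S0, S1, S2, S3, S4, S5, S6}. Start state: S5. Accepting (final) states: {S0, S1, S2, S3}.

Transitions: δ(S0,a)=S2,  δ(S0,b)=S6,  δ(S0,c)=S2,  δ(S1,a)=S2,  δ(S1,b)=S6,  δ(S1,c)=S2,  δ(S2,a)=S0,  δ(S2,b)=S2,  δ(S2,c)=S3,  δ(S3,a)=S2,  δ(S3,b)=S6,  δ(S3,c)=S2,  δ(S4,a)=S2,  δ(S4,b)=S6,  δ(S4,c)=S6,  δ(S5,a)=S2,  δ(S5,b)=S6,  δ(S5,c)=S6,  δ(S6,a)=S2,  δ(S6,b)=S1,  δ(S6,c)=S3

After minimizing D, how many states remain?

States {S4} cannot be reached from the start state, so discard them.
Start with accepting vs non-accepting: {S0,S1,S2,S3} | {S5,S6}.
On input b, block {S0,S1,S2,S3} splits into {S0,S1,S3} and {S2}.
On input b, block {S5,S6} splits into {S5} and {S6}.
No further refinement is possible. Final partition (4 blocks): {S0,S1,S3} | {S5} | {S2} | {S6}.

4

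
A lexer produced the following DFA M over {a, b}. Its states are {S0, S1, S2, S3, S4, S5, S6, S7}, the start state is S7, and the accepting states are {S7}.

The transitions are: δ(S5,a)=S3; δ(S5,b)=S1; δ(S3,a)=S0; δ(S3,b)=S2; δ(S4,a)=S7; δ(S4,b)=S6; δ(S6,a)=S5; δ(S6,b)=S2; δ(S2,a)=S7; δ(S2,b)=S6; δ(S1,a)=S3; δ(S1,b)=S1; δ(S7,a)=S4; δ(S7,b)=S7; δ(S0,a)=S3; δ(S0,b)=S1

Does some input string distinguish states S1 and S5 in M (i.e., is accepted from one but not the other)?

All states are reachable from the start state.
Start with accepting vs non-accepting: {S7} | {S0,S1,S2,S3,S4,S5,S6}.
Split {S0,S1,S2,S3,S4,S5,S6} by δ(·,a) → {S0,S1,S3,S5,S6} and {S2,S4}.
On input b, block {S0,S1,S3,S5,S6} splits into {S0,S1,S5} and {S3,S6}.
Stable partition: {S7} | {S0,S1,S5} | {S2,S4} | {S3,S6} — 4 equivalence classes.
S1 and S5 lie in the same block of the stable partition, so they are equivalent — no string distinguishes them.

No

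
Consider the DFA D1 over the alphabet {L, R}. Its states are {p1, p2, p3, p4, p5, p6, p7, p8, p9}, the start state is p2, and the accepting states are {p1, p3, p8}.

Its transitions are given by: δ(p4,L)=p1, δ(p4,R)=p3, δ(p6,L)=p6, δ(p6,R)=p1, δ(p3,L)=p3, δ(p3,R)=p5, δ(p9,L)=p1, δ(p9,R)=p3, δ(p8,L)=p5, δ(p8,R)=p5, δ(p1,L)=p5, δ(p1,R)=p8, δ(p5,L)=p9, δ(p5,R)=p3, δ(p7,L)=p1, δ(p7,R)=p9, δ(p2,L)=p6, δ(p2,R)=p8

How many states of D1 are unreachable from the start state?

2

No path from p2 leads to p4, p7; the other 7 states are all reachable.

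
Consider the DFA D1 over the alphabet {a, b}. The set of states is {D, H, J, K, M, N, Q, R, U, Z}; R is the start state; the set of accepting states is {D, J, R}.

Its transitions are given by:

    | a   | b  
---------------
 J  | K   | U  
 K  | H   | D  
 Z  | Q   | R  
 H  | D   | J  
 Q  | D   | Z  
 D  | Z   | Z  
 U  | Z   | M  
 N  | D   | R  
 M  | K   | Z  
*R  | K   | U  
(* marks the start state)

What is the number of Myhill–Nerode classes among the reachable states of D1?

First remove the unreachable states {N}; 9 states remain.
Initial partition by acceptance: {D,J,R} | {H,K,M,Q,U,Z}.
On input a, block {H,K,M,Q,U,Z} splits into {K,M,U,Z} and {H,Q}.
Split {K,M,U,Z} by δ(·,a) → {K,Z} and {M,U}.
Split {D,J,R} by δ(·,b) → {J,R} and {D}.
On input b, block {K,Z} splits into {K} and {Z}.
On input b, block {H,Q} splits into {Q} and {H}.
Refine {M,U} on symbol a: members go to different blocks, giving {U} and {M}.
No further refinement is possible. Final partition (8 blocks): {J,R} | {K} | {Q} | {U} | {D} | {Z} | {H} | {M}.

8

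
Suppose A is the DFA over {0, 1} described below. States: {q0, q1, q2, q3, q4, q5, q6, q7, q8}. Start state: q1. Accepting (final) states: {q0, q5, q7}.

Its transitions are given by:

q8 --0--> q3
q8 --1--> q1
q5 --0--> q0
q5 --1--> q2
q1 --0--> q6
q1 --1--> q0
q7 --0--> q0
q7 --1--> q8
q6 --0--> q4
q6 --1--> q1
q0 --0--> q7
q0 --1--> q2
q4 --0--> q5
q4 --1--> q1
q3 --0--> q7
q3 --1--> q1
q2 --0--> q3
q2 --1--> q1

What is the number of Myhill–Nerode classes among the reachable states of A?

All states are reachable from the start state.
Start with accepting vs non-accepting: {q0,q5,q7} | {q1,q2,q3,q4,q6,q8}.
Split {q1,q2,q3,q4,q6,q8} by δ(·,0) → {q1,q2,q6,q8} and {q3,q4}.
Refine {q1,q2,q6,q8} on symbol 0: members go to different blocks, giving {q2,q6,q8} and {q1}.
Stable partition: {q0,q5,q7} | {q2,q6,q8} | {q3,q4} | {q1} — 4 equivalence classes.

4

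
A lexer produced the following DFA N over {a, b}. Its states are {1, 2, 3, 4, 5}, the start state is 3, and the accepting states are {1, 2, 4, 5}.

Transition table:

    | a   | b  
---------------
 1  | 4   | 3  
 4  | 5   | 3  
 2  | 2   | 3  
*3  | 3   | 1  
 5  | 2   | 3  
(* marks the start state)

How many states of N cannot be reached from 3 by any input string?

0

A breadth-first search from the start state visits every state.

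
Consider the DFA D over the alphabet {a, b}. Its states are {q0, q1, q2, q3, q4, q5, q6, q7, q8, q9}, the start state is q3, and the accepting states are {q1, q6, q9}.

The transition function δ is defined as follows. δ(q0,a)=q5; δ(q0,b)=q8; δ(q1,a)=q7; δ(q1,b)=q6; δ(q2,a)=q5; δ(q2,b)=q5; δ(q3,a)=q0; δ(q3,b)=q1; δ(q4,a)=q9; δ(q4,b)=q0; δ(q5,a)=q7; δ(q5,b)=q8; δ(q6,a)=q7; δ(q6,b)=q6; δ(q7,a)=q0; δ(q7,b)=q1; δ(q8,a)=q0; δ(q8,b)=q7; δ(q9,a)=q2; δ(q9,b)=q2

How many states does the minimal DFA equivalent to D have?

5

States {q2,q4,q9} cannot be reached from the start state, so discard them.
Start with accepting vs non-accepting: {q1,q6} | {q0,q3,q5,q7,q8}.
On input b, block {q0,q3,q5,q7,q8} splits into {q0,q5,q8} and {q3,q7}.
On input a, block {q0,q5,q8} splits into {q0,q8} and {q5}.
Refine {q0,q8} on symbol a: members go to different blocks, giving {q0} and {q8}.
Stable partition: {q1,q6} | {q0} | {q3,q7} | {q5} | {q8} — 5 equivalence classes.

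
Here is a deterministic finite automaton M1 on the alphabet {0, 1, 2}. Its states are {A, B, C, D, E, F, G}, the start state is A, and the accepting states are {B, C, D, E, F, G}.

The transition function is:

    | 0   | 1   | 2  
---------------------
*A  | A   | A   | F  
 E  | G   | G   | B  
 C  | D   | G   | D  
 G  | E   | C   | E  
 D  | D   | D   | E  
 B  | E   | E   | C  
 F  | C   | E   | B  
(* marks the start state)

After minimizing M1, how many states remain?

All states are reachable from the start state.
Start with accepting vs non-accepting: {B,C,D,E,F,G} | {A}.
Stable partition: {B,C,D,E,F,G} | {A} — 2 equivalence classes.

2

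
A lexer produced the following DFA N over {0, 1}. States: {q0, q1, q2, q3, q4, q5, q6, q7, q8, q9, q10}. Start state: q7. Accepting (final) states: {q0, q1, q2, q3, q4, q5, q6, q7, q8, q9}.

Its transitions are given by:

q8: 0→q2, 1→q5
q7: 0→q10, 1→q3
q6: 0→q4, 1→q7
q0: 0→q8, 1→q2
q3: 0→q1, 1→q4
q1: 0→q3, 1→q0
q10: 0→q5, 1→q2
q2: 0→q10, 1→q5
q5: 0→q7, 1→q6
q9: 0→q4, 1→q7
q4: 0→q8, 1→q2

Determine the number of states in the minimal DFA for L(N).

8

States {q9} cannot be reached from the start state, so discard them.
Start with accepting vs non-accepting: {q0,q1,q2,q3,q4,q5,q6,q7,q8} | {q10}.
Split {q0,q1,q2,q3,q4,q5,q6,q7,q8} by δ(·,0) → {q0,q1,q3,q4,q5,q6,q8} and {q2,q7}.
Refine {q0,q1,q3,q4,q5,q6,q8} on symbol 0: members go to different blocks, giving {q0,q1,q3,q4,q6} and {q5,q8}.
Refine {q0,q1,q3,q4,q6} on symbol 0: members go to different blocks, giving {q1,q3,q6} and {q0,q4}.
On input 0, block {q1,q3,q6} splits into {q1,q3} and {q6}.
Split {q2,q7} by δ(·,1) → {q2} and {q7}.
Refine {q5,q8} on symbol 0: members go to different blocks, giving {q5} and {q8}.
The partition is now stable with 8 blocks: {q1,q3} | {q10} | {q2} | {q5} | {q0,q4} | {q6} | {q7} | {q8}.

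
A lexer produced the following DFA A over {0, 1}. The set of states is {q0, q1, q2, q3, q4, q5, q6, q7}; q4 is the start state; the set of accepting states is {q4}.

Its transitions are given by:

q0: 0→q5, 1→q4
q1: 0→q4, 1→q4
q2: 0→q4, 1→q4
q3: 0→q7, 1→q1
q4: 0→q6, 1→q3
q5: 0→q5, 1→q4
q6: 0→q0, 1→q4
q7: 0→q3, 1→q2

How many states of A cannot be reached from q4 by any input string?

0

A breadth-first search from the start state visits every state.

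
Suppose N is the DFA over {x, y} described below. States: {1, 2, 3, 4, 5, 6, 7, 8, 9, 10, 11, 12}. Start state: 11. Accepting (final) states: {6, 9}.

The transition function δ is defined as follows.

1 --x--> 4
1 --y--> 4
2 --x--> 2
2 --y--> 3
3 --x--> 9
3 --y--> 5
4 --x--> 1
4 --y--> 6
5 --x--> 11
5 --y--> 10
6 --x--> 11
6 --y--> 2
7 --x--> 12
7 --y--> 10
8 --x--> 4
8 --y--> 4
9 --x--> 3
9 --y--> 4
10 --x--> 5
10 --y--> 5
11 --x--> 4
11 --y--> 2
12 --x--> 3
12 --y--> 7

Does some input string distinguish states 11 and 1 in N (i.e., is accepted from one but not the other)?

Yes

Reachable states from the start: {1,2,3,4,5,6,9,10,11}. Unreachable: {7,8,12} — drop them.
Start with accepting vs non-accepting: {6,9} | {1,2,3,4,5,10,11}.
Refine {1,2,3,4,5,10,11} on symbol x: members go to different blocks, giving {1,2,4,5,10,11} and {3}.
Split {6,9} by δ(·,x) → {6} and {9}.
Refine {1,2,4,5,10,11} on symbol y: members go to different blocks, giving {1,5,10,11} and {2} and {4}.
On input x, block {1,5,10,11} splits into {1,11} and {5,10}.
On input y, block {1,11} splits into {1} and {11}.
Refine {5,10} on symbol x: members go to different blocks, giving {5} and {10}.
Stable partition: {6} | {1} | {3} | {9} | {2} | {4} | {5} | {11} | {10} — 9 equivalence classes.
11 and 1 end up in different blocks, so they are distinguishable. For instance, the string 'yy' is accepted from only 1.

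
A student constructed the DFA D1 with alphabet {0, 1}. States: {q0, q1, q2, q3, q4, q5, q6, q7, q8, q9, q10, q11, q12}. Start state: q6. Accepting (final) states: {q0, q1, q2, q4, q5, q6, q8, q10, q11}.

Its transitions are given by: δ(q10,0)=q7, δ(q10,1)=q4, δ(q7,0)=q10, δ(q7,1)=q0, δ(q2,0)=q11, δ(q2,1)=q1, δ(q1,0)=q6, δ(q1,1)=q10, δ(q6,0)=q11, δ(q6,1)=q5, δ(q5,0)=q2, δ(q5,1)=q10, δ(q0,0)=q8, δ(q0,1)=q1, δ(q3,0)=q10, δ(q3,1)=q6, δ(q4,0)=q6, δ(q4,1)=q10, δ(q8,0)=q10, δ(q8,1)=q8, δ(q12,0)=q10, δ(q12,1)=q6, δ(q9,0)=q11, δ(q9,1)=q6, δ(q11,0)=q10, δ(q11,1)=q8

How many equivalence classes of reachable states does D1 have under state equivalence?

States {q3,q9,q12} cannot be reached from the start state, so discard them.
Initial partition by acceptance: {q0,q1,q2,q4,q5,q6,q8,q10,q11} | {q7}.
On input 0, block {q0,q1,q2,q4,q5,q6,q8,q10,q11} splits into {q0,q1,q2,q4,q5,q6,q8,q11} and {q10}.
On input 0, block {q0,q1,q2,q4,q5,q6,q8,q11} splits into {q0,q1,q2,q4,q5,q6} and {q8,q11}.
Refine {q0,q1,q2,q4,q5,q6} on symbol 0: members go to different blocks, giving {q0,q2,q6} and {q1,q4,q5}.
No further refinement is possible. Final partition (5 blocks): {q0,q2,q6} | {q7} | {q10} | {q8,q11} | {q1,q4,q5}.

5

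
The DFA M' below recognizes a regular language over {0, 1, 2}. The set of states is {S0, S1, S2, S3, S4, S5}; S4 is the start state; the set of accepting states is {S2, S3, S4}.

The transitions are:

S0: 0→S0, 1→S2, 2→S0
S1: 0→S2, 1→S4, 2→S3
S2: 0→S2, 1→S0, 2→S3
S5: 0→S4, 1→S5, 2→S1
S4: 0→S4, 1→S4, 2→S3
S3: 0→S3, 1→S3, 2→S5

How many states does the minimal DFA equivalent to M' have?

6

Start with accepting vs non-accepting: {S2,S3,S4} | {S0,S1,S5}.
On input 1, block {S2,S3,S4} splits into {S3,S4} and {S2}.
Refine {S3,S4} on symbol 2: members go to different blocks, giving {S3} and {S4}.
Refine {S0,S1,S5} on symbol 0: members go to different blocks, giving {S0} and {S1} and {S5}.
The partition is now stable with 6 blocks: {S3} | {S0} | {S2} | {S4} | {S1} | {S5}.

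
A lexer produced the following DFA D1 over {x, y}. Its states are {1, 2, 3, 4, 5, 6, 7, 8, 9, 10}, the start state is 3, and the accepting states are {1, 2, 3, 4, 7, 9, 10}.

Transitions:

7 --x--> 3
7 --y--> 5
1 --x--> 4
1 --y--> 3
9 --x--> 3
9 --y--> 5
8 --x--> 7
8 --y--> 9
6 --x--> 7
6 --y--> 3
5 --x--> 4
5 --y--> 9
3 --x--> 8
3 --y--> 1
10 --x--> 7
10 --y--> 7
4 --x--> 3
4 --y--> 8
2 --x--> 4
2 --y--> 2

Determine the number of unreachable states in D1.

No path from 3 leads to 2, 6, 10; the other 7 states are all reachable.

3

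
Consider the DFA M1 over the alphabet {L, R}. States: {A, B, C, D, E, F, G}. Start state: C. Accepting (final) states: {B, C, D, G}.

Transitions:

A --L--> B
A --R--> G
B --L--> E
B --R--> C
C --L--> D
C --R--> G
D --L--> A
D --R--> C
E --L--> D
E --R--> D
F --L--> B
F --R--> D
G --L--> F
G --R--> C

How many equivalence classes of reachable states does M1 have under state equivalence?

All states are reachable from the start state.
P0 = {B,C,D,G} | {A,E,F}.
Split {B,C,D,G} by δ(·,L) → {B,D,G} and {C}.
No further refinement is possible. Final partition (3 blocks): {B,D,G} | {A,E,F} | {C}.

3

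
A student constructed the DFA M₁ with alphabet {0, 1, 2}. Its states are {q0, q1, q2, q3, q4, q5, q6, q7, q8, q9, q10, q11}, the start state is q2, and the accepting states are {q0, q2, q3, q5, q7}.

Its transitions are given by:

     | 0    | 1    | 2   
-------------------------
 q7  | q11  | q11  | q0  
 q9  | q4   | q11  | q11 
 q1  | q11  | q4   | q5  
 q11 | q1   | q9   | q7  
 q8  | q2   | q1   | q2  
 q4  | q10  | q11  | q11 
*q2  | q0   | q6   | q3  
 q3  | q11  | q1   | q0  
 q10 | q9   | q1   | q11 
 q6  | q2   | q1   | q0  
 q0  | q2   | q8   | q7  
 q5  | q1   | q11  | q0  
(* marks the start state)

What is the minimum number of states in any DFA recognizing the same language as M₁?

5

P0 = {q0,q2,q3,q5,q7} | {q1,q4,q6,q8,q9,q10,q11}.
On input 0, block {q0,q2,q3,q5,q7} splits into {q3,q5,q7} and {q0,q2}.
On input 0, block {q1,q4,q6,q8,q9,q10,q11} splits into {q1,q4,q9,q10,q11} and {q6,q8}.
On input 2, block {q1,q4,q9,q10,q11} splits into {q4,q9,q10} and {q1,q11}.
No further refinement is possible. Final partition (5 blocks): {q3,q5,q7} | {q4,q9,q10} | {q0,q2} | {q6,q8} | {q1,q11}.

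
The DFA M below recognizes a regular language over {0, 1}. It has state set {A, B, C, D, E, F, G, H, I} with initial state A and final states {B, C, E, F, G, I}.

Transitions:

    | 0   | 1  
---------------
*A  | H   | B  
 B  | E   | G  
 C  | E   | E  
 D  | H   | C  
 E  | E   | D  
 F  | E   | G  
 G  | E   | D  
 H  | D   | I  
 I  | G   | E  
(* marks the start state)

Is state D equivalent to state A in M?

Yes

Reachable states from the start: {A,B,C,D,E,G,H,I}. Unreachable: {F} — drop them.
Start with accepting vs non-accepting: {B,C,E,G,I} | {A,D,H}.
On input 1, block {B,C,E,G,I} splits into {B,C,I} and {E,G}.
Stable partition: {B,C,I} | {A,D,H} | {E,G} — 3 equivalence classes.
D and A lie in the same block of the stable partition, so they are equivalent — no string distinguishes them.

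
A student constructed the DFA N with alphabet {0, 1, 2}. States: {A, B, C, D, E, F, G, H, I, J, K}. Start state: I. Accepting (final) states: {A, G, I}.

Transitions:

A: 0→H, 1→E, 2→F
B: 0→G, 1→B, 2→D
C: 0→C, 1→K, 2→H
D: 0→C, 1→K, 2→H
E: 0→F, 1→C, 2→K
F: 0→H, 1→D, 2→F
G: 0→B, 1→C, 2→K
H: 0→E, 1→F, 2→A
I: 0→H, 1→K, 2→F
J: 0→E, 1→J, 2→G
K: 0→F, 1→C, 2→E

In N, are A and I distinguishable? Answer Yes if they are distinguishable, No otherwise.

No

Reachable states from the start: {A,C,D,E,F,H,I,K}. Unreachable: {B,G,J} — drop them.
P0 = {A,I} | {C,D,E,F,H,K}.
On input 2, block {C,D,E,F,H,K} splits into {C,D,E,F,K} and {H}.
Split {C,D,E,F,K} by δ(·,0) → {C,D,E,K} and {F}.
On input 0, block {C,D,E,K} splits into {C,D} and {E,K}.
Stable partition: {A,I} | {C,D} | {H} | {F} | {E,K} — 5 equivalence classes.
A and I lie in the same block of the stable partition, so they are equivalent — no string distinguishes them.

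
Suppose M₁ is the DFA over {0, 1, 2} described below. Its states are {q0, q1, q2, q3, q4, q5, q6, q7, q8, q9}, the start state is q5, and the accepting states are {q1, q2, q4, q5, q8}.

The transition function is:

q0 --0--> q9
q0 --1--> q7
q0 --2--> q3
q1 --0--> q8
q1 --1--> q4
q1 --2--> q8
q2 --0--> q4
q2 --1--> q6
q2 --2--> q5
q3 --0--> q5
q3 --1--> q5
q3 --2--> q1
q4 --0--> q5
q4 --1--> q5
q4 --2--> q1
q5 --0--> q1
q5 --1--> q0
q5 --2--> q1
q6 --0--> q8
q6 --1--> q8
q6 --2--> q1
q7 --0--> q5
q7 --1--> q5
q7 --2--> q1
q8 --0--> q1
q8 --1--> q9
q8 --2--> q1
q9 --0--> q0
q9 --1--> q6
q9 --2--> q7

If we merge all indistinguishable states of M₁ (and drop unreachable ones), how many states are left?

5

States {q2} cannot be reached from the start state, so discard them.
Initial partition by acceptance: {q1,q4,q5,q8} | {q0,q3,q6,q7,q9}.
Refine {q1,q4,q5,q8} on symbol 1: members go to different blocks, giving {q1,q4} and {q5,q8}.
On input 1, block {q1,q4} splits into {q1} and {q4}.
Refine {q0,q3,q6,q7,q9} on symbol 0: members go to different blocks, giving {q3,q6,q7} and {q0,q9}.
No further refinement is possible. Final partition (5 blocks): {q1} | {q3,q6,q7} | {q5,q8} | {q4} | {q0,q9}.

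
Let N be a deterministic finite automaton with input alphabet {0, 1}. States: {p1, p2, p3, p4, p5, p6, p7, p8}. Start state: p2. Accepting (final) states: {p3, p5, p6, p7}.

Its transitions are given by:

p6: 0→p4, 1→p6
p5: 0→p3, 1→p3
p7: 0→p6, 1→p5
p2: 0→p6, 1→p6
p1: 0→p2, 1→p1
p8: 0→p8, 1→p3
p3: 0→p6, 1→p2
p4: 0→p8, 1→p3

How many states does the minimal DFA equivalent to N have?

4

Reachable states from the start: {p2,p3,p4,p6,p8}. Unreachable: {p1,p5,p7} — drop them.
P0 = {p3,p6} | {p2,p4,p8}.
On input 0, block {p3,p6} splits into {p3} and {p6}.
On input 0, block {p2,p4,p8} splits into {p4,p8} and {p2}.
The partition is now stable with 4 blocks: {p3} | {p4,p8} | {p6} | {p2}.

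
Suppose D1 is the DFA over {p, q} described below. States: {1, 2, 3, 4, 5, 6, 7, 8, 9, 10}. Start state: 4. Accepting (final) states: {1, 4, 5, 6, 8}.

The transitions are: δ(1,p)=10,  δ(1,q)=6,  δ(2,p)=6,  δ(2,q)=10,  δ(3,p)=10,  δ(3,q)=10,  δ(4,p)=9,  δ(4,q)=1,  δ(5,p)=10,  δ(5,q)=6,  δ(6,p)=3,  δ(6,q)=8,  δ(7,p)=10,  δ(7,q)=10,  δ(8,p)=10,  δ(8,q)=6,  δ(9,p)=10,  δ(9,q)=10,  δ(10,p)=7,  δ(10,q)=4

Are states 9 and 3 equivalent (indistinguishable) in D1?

States {2,5} cannot be reached from the start state, so discard them.
Initial partition by acceptance: {1,4,6,8} | {3,7,9,10}.
Refine {3,7,9,10} on symbol q: members go to different blocks, giving {3,7,9} and {10}.
On input p, block {1,4,6,8} splits into {1,8} and {4,6}.
The partition is now stable with 4 blocks: {1,8} | {3,7,9} | {10} | {4,6}.
9 and 3 lie in the same block of the stable partition, so they are equivalent — no string distinguishes them.

Yes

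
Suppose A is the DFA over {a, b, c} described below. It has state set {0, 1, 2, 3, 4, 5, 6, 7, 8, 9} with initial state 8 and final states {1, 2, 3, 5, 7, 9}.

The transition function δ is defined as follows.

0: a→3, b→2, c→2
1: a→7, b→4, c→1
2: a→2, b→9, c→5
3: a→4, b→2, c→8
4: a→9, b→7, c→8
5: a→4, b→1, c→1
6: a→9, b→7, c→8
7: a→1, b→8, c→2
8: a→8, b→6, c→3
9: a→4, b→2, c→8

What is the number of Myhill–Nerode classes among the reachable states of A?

7

Reachable states from the start: {1,2,3,4,5,6,7,8,9}. Unreachable: {0} — drop them.
Initial partition by acceptance: {1,2,3,5,7,9} | {4,6,8}.
Refine {1,2,3,5,7,9} on symbol a: members go to different blocks, giving {1,2,7} and {3,5,9}.
Split {1,2,7} by δ(·,b) → {1,7} and {2}.
Refine {1,7} on symbol c: members go to different blocks, giving {1} and {7}.
Split {4,6,8} by δ(·,a) → {4,6} and {8}.
Refine {3,5,9} on symbol b: members go to different blocks, giving {3,9} and {5}.
The partition is now stable with 7 blocks: {1} | {4,6} | {3,9} | {2} | {7} | {8} | {5}.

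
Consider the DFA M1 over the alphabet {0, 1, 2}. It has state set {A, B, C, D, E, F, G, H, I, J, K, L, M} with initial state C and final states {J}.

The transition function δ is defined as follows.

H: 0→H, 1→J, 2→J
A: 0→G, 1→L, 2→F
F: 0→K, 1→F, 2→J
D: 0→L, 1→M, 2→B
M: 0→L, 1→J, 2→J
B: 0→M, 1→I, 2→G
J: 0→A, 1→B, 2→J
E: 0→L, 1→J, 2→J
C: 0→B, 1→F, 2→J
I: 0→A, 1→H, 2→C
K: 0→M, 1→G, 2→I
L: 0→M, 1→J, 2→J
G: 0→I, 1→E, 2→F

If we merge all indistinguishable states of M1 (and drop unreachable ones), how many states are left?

First remove the unreachable states {D}; 12 states remain.
Initial partition by acceptance: {J} | {A,B,C,E,F,G,H,I,K,L,M}.
On input 1, block {A,B,C,E,F,G,H,I,K,L,M} splits into {A,B,C,F,G,I,K} and {E,H,L,M}.
Split {A,B,C,F,G,I,K} by δ(·,0) → {A,C,F,G,I} and {B,K}.
Refine {A,C,F,G,I} on symbol 0: members go to different blocks, giving {A,G,I} and {C,F}.
Stable partition: {J} | {A,G,I} | {E,H,L,M} | {B,K} | {C,F} — 5 equivalence classes.

5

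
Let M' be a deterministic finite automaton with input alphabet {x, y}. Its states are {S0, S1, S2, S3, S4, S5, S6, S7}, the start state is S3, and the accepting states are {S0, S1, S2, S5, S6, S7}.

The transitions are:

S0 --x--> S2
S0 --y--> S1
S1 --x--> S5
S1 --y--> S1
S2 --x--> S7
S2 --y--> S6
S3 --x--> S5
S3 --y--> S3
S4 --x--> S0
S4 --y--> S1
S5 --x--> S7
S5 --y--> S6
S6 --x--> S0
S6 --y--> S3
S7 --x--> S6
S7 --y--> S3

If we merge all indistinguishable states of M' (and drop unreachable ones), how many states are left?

First remove the unreachable states {S4}; 7 states remain.
P0 = {S0,S1,S2,S5,S6,S7} | {S3}.
Refine {S0,S1,S2,S5,S6,S7} on symbol y: members go to different blocks, giving {S0,S1,S2,S5} and {S6,S7}.
Refine {S0,S1,S2,S5} on symbol x: members go to different blocks, giving {S0,S1} and {S2,S5}.
Split {S6,S7} by δ(·,x) → {S6} and {S7}.
Stable partition: {S0,S1} | {S3} | {S6} | {S2,S5} | {S7} — 5 equivalence classes.

5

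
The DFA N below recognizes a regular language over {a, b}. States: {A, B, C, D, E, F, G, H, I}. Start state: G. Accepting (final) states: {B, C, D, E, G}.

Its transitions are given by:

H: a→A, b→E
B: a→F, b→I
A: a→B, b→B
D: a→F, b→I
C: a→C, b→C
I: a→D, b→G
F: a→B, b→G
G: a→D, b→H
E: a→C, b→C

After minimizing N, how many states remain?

Every state is reachable, so we keep all 9.
Initial partition by acceptance: {B,C,D,E,G} | {A,F,H,I}.
On input a, block {B,C,D,E,G} splits into {C,E,G} and {B,D}.
On input a, block {C,E,G} splits into {C,E} and {G}.
Refine {A,F,H,I} on symbol a: members go to different blocks, giving {A,F,I} and {H}.
Split {A,F,I} by δ(·,b) → {F,I} and {A}.
No further refinement is possible. Final partition (6 blocks): {C,E} | {F,I} | {B,D} | {G} | {H} | {A}.

6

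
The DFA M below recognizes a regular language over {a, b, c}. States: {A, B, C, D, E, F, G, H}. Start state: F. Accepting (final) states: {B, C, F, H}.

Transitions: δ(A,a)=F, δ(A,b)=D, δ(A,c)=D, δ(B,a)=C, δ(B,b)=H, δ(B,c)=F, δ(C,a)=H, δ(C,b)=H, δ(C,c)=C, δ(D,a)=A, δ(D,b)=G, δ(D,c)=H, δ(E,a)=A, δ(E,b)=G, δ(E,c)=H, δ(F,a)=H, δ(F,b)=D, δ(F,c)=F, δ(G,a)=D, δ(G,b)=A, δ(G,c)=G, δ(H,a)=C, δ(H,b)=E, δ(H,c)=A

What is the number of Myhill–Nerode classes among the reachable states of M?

6

First remove the unreachable states {B}; 7 states remain.
P0 = {C,F,H} | {A,D,E,G}.
Split {C,F,H} by δ(·,b) → {F,H} and {C}.
On input a, block {F,H} splits into {F} and {H}.
Refine {A,D,E,G} on symbol a: members go to different blocks, giving {D,E,G} and {A}.
On input a, block {D,E,G} splits into {D,E} and {G}.
Stable partition: {F} | {D,E} | {C} | {H} | {A} | {G} — 6 equivalence classes.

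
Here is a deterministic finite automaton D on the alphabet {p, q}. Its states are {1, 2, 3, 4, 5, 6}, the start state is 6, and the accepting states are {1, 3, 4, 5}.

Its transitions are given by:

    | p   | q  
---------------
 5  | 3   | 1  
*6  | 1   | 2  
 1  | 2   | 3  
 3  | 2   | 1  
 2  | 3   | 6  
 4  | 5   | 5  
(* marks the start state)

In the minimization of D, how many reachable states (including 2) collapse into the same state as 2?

States {4,5} cannot be reached from the start state, so discard them.
P0 = {1,3} | {2,6}.
Stable partition: {1,3} | {2,6} — 2 equivalence classes.
State 2 belongs to the block {2,6}, which has 2 states.

2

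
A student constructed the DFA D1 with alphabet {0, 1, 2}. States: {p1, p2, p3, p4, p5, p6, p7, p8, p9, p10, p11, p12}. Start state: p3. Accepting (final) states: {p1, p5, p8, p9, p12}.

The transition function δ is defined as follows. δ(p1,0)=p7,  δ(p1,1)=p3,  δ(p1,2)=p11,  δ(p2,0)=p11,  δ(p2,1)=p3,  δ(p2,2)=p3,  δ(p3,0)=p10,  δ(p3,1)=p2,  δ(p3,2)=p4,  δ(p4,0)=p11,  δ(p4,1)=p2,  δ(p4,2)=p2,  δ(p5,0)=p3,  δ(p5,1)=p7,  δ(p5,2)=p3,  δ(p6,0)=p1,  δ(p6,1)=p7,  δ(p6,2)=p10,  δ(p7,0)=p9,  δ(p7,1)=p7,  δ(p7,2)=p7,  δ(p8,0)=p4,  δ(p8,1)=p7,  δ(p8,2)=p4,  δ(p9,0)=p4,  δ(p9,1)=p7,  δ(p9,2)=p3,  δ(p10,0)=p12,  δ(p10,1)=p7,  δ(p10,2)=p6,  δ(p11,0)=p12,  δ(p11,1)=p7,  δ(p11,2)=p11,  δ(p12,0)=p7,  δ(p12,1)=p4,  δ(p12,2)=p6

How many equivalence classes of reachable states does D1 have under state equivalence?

States {p5,p8} cannot be reached from the start state, so discard them.
Start with accepting vs non-accepting: {p1,p9,p12} | {p2,p3,p4,p6,p7,p10,p11}.
Refine {p2,p3,p4,p6,p7,p10,p11} on symbol 0: members go to different blocks, giving {p6,p7,p10,p11} and {p2,p3,p4}.
On input 0, block {p1,p9,p12} splits into {p1,p12} and {p9}.
Refine {p6,p7,p10,p11} on symbol 0: members go to different blocks, giving {p6,p10,p11} and {p7}.
No further refinement is possible. Final partition (5 blocks): {p1,p12} | {p6,p10,p11} | {p2,p3,p4} | {p9} | {p7}.

5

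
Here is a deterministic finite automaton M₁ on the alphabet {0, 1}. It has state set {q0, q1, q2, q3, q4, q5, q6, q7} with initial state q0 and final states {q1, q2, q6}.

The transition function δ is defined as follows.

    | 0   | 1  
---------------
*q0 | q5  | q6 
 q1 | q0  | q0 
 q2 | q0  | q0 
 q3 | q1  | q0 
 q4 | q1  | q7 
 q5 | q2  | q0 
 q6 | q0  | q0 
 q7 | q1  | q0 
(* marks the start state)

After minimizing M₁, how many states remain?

States {q1,q3,q4,q7} cannot be reached from the start state, so discard them.
P0 = {q2,q6} | {q0,q5}.
Split {q0,q5} by δ(·,0) → {q0} and {q5}.
The partition is now stable with 3 blocks: {q2,q6} | {q0} | {q5}.

3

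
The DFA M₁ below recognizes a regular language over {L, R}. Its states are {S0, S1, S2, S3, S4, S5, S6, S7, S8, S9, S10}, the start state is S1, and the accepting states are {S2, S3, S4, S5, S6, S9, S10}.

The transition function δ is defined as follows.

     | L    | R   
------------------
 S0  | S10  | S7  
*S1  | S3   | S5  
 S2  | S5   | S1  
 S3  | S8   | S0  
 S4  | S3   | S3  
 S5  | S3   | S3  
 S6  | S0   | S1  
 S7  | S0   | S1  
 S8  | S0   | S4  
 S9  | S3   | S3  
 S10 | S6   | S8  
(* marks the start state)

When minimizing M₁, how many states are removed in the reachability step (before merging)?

Starting at S1 and following transitions, the reachable set is {S0, S1, S3, S4, S5, S6, S7, S8, S10}. That leaves S2, S9 unreachable — 2 in total.

2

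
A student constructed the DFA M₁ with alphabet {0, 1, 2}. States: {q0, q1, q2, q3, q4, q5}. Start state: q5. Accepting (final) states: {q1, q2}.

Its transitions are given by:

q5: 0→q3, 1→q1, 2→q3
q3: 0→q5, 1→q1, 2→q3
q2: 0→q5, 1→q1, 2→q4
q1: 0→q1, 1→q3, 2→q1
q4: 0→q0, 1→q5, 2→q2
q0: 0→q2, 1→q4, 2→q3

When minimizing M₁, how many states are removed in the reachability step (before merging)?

No path from q5 leads to q0, q2, q4; the other 3 states are all reachable.

3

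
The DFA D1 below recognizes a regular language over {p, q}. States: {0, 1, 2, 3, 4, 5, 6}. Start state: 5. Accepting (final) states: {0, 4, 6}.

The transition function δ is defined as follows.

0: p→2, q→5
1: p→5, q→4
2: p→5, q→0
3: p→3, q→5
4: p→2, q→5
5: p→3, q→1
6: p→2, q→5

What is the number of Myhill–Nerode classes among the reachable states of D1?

4

Reachable states from the start: {0,1,2,3,4,5}. Unreachable: {6} — drop them.
Initial partition by acceptance: {0,4} | {1,2,3,5}.
On input q, block {1,2,3,5} splits into {1,2} and {3,5}.
Refine {3,5} on symbol q: members go to different blocks, giving {3} and {5}.
No further refinement is possible. Final partition (4 blocks): {0,4} | {1,2} | {3} | {5}.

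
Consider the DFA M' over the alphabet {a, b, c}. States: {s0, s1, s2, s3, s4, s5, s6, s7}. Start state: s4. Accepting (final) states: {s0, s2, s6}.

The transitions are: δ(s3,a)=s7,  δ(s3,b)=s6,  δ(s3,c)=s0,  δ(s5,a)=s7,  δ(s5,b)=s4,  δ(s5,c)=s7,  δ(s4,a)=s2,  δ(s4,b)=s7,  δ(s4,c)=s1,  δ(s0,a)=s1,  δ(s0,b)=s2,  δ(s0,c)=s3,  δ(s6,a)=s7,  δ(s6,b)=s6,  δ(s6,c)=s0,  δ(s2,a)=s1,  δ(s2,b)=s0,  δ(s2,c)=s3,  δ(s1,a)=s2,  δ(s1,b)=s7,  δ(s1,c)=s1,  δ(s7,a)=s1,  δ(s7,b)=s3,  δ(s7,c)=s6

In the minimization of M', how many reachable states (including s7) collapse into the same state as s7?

First remove the unreachable states {s5}; 7 states remain.
Initial partition by acceptance: {s0,s2,s6} | {s1,s3,s4,s7}.
Refine {s0,s2,s6} on symbol c: members go to different blocks, giving {s0,s2} and {s6}.
Split {s1,s3,s4,s7} by δ(·,a) → {s1,s4} and {s3,s7}.
Split {s3,s7} by δ(·,a) → {s3} and {s7}.
Stable partition: {s0,s2} | {s1,s4} | {s6} | {s3} | {s7} — 5 equivalence classes.
State s7 belongs to the block {s7}, which has 1 states.

1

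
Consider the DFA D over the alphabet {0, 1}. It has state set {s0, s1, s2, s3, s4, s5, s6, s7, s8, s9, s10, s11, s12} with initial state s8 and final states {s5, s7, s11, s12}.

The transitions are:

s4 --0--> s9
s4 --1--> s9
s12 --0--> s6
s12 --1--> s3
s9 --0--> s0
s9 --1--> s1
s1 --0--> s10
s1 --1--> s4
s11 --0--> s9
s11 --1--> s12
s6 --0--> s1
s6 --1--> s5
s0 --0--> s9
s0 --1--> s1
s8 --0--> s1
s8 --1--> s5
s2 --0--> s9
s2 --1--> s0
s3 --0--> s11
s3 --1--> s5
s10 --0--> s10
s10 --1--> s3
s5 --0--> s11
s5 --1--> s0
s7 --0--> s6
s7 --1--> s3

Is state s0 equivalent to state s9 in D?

First remove the unreachable states {s2,s7}; 11 states remain.
Start with accepting vs non-accepting: {s5,s11,s12} | {s0,s1,s3,s4,s6,s8,s9,s10}.
Refine {s5,s11,s12} on symbol 0: members go to different blocks, giving {s11,s12} and {s5}.
On input 1, block {s11,s12} splits into {s11} and {s12}.
Refine {s0,s1,s3,s4,s6,s8,s9,s10} on symbol 0: members go to different blocks, giving {s0,s1,s4,s6,s8,s9,s10} and {s3}.
On input 1, block {s0,s1,s4,s6,s8,s9,s10} splits into {s0,s1,s4,s9} and {s6,s8} and {s10}.
On input 0, block {s0,s1,s4,s9} splits into {s0,s4,s9} and {s1}.
Split {s0,s4,s9} by δ(·,1) → {s0,s9} and {s4}.
The partition is now stable with 9 blocks: {s11} | {s0,s9} | {s5} | {s12} | {s3} | {s6,s8} | {s10} | {s1} | {s4}.
s0 and s9 lie in the same block of the stable partition, so they are equivalent — no string distinguishes them.

Yes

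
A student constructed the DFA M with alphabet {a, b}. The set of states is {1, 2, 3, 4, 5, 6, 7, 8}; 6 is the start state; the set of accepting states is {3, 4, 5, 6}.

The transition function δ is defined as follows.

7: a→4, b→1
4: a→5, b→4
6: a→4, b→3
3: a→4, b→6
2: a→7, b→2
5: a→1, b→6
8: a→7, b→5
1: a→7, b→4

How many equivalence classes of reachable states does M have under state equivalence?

States {2,8} cannot be reached from the start state, so discard them.
Start with accepting vs non-accepting: {3,4,5,6} | {1,7}.
Split {3,4,5,6} by δ(·,a) → {3,4,6} and {5}.
On input a, block {3,4,6} splits into {3,6} and {4}.
Split {1,7} by δ(·,a) → {1} and {7}.
No further refinement is possible. Final partition (5 blocks): {3,6} | {1} | {5} | {4} | {7}.

5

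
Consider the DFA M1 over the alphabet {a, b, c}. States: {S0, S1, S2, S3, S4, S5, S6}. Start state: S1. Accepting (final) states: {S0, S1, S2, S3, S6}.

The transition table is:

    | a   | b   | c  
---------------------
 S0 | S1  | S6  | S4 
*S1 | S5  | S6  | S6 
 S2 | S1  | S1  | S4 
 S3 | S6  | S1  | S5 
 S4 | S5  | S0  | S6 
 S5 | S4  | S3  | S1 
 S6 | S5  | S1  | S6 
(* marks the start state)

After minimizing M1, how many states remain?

Reachable states from the start: {S0,S1,S3,S4,S5,S6}. Unreachable: {S2} — drop them.
Start with accepting vs non-accepting: {S0,S1,S3,S6} | {S4,S5}.
On input a, block {S0,S1,S3,S6} splits into {S0,S3} and {S1,S6}.
Stable partition: {S0,S3} | {S4,S5} | {S1,S6} — 3 equivalence classes.

3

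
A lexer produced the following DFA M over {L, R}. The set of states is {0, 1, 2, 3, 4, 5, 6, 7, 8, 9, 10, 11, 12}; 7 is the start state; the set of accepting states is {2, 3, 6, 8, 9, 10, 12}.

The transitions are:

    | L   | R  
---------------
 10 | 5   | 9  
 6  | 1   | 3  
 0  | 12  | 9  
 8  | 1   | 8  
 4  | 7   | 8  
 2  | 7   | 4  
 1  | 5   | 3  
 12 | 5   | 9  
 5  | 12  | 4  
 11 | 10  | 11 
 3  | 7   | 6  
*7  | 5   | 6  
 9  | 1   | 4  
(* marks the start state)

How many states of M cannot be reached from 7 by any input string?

No path from 7 leads to 0, 2, 10, 11; the other 9 states are all reachable.

4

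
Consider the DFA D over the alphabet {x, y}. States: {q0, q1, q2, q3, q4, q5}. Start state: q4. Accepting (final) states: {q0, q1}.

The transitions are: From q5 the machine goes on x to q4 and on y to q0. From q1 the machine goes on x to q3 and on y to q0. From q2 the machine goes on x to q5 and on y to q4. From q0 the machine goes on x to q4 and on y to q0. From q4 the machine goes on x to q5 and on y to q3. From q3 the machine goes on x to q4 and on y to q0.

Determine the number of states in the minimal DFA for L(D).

3

States {q1,q2} cannot be reached from the start state, so discard them.
Start with accepting vs non-accepting: {q0} | {q3,q4,q5}.
Refine {q3,q4,q5} on symbol y: members go to different blocks, giving {q3,q5} and {q4}.
The partition is now stable with 3 blocks: {q0} | {q3,q5} | {q4}.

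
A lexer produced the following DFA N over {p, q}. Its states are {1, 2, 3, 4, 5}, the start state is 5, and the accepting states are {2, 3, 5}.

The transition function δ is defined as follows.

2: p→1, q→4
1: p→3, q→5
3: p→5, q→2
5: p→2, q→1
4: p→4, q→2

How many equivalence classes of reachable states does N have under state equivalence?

Every state is reachable, so we keep all 5.
Start with accepting vs non-accepting: {2,3,5} | {1,4}.
Split {2,3,5} by δ(·,p) → {3,5} and {2}.
On input p, block {3,5} splits into {3} and {5}.
Refine {1,4} on symbol p: members go to different blocks, giving {1} and {4}.
Stable partition: {3} | {1} | {2} | {5} | {4} — 5 equivalence classes.

5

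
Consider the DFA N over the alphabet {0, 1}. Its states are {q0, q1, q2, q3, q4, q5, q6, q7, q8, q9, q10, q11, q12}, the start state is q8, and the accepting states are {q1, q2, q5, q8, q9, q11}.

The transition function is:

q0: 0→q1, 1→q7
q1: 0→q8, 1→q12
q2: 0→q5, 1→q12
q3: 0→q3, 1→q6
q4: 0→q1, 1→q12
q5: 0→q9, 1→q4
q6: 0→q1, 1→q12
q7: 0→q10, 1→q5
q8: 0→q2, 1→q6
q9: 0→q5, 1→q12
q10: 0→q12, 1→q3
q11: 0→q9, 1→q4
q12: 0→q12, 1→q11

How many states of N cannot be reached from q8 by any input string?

4

No path from q8 leads to q0, q3, q7, q10; the other 9 states are all reachable.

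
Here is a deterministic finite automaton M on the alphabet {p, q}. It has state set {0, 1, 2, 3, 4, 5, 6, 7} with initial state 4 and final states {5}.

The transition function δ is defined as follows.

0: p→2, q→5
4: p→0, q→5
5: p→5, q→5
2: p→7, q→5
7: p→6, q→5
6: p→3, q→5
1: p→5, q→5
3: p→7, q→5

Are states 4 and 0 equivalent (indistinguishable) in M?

Yes

States {1} cannot be reached from the start state, so discard them.
Start with accepting vs non-accepting: {5} | {0,2,3,4,6,7}.
No further refinement is possible. Final partition (2 blocks): {5} | {0,2,3,4,6,7}.
4 and 0 lie in the same block of the stable partition, so they are equivalent — no string distinguishes them.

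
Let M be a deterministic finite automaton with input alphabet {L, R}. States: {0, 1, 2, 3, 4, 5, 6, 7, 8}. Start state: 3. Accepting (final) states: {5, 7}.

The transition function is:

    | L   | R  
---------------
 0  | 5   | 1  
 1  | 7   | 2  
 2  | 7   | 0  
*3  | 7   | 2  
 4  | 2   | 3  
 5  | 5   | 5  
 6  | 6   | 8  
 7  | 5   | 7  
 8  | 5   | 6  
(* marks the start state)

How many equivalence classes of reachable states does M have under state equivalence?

Reachable states from the start: {0,1,2,3,5,7}. Unreachable: {4,6,8} — drop them.
P0 = {5,7} | {0,1,2,3}.
Stable partition: {5,7} | {0,1,2,3} — 2 equivalence classes.

2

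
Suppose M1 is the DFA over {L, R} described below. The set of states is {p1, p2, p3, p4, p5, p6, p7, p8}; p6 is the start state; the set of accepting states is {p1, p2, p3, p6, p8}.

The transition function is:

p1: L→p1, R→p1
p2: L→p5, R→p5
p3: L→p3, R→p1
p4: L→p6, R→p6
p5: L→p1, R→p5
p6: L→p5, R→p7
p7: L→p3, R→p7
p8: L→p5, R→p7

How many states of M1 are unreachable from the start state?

Starting at p6 and following transitions, the reachable set is {p1, p3, p5, p6, p7}. That leaves p2, p4, p8 unreachable — 3 in total.

3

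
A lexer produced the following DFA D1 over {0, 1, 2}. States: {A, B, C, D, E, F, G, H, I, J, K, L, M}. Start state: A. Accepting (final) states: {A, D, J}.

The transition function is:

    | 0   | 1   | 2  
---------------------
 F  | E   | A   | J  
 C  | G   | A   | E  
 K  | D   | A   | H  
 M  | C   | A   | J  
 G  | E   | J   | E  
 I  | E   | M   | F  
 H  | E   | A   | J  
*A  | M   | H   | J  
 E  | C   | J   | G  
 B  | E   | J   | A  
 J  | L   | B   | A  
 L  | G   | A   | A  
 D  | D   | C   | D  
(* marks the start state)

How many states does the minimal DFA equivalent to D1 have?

States {D,F,I,K} cannot be reached from the start state, so discard them.
P0 = {A,J} | {B,C,E,G,H,L,M}.
Split {B,C,E,G,H,L,M} by δ(·,2) → {B,H,L,M} and {C,E,G}.
No further refinement is possible. Final partition (3 blocks): {A,J} | {B,H,L,M} | {C,E,G}.

3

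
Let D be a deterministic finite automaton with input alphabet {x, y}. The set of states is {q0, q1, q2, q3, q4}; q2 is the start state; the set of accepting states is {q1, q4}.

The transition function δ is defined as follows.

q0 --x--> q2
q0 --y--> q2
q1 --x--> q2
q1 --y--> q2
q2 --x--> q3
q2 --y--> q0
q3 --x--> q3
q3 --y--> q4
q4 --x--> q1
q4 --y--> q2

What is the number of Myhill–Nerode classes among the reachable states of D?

Every state is reachable, so we keep all 5.
Initial partition by acceptance: {q1,q4} | {q0,q2,q3}.
Refine {q1,q4} on symbol x: members go to different blocks, giving {q1} and {q4}.
On input y, block {q0,q2,q3} splits into {q0,q2} and {q3}.
Refine {q0,q2} on symbol x: members go to different blocks, giving {q0} and {q2}.
Stable partition: {q1} | {q0} | {q4} | {q3} | {q2} — 5 equivalence classes.

5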